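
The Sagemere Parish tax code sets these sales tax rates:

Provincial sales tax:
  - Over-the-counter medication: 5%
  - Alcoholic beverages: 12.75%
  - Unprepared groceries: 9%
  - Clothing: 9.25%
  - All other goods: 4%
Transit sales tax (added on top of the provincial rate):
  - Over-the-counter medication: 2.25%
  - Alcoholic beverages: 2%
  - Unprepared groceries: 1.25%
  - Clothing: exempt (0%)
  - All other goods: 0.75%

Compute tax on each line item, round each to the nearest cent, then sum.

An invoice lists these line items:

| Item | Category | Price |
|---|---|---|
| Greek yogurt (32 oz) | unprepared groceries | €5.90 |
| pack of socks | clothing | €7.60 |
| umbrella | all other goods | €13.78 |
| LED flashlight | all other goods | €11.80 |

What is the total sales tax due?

€2.51

Greek yogurt (32 oz) €5.90: unprepared groceries → 9% + 1.25% transit = 10.25% → €0.60
Pack of socks €7.60: clothing → 9.25% + 0% transit = 9.25% → €0.70
Umbrella €13.78: all other goods → 4% + 0.75% transit = 4.75% → €0.65
LED flashlight €11.80: all other goods → 4% + 0.75% transit = 4.75% → €0.56
Total tax = €0.60 + €0.70 + €0.65 + €0.56 = €2.51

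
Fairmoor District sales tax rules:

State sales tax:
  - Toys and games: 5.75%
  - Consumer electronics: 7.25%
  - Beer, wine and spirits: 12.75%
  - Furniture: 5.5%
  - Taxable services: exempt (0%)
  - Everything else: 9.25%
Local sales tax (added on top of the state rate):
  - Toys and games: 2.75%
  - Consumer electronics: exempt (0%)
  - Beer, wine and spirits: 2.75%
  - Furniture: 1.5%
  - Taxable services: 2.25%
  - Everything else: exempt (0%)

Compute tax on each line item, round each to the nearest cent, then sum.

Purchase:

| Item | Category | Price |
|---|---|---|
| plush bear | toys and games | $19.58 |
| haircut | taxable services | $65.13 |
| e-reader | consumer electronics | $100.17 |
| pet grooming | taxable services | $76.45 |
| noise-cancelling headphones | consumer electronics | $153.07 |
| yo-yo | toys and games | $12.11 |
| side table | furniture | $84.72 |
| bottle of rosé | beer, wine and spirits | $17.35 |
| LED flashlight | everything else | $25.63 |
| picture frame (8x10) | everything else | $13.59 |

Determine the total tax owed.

$36.49

Plush bear $19.58: toys and games → 5.75% + 2.75% local = 8.5% → $1.66
Haircut $65.13: taxable services → 0% + 2.25% local = 2.25% → $1.47
E-reader $100.17: consumer electronics → 7.25% + 0% local = 7.25% → $7.26
Pet grooming $76.45: taxable services → 0% + 2.25% local = 2.25% → $1.72
Noise-cancelling headphones $153.07: consumer electronics → 7.25% + 0% local = 7.25% → $11.10
Yo-yo $12.11: toys and games → 5.75% + 2.75% local = 8.5% → $1.03
Side table $84.72: furniture → 5.5% + 1.5% local = 7% → $5.93
Bottle of rosé $17.35: beer, wine and spirits → 12.75% + 2.75% local = 15.5% → $2.69
LED flashlight $25.63: everything else → 9.25% + 0% local = 9.25% → $2.37
Picture frame (8x10) $13.59: everything else → 9.25% + 0% local = 9.25% → $1.26
Total tax = $1.66 + $1.47 + $7.26 + $1.72 + $11.10 + $1.03 + $5.93 + $2.69 + $2.37 + $1.26 = $36.49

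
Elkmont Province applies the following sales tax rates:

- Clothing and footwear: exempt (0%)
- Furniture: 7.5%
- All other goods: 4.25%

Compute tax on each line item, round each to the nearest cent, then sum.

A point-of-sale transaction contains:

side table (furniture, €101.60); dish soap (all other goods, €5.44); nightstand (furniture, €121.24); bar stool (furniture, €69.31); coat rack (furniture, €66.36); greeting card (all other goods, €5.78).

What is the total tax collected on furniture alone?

€26.89

Side table €101.60: furniture → 7.5% → €7.62
Nightstand €121.24: furniture → 7.5% → €9.09
Bar stool €69.31: furniture → 7.5% → €5.20
Coat rack €66.36: furniture → 7.5% → €4.98
Tax on furniture = €7.62 + €9.09 + €5.20 + €4.98 = €26.89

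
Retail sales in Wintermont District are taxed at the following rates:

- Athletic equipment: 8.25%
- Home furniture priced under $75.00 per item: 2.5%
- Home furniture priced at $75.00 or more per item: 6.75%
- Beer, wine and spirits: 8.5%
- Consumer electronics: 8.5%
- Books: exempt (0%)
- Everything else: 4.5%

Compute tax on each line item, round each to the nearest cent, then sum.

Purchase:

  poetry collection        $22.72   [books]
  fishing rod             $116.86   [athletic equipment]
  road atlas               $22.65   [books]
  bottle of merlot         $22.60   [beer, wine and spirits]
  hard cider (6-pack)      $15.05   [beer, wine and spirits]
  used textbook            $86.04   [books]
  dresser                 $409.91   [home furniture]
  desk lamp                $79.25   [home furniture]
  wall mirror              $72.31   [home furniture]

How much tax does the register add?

Poetry collection $22.72: books → 0% → $0.00
Fishing rod $116.86: athletic equipment → 8.25% → $9.64
Road atlas $22.65: books → 0% → $0.00
Bottle of merlot $22.60: beer, wine and spirits → 8.5% → $1.92
Hard cider (6-pack) $15.05: beer, wine and spirits → 8.5% → $1.28
Used textbook $86.04: books → 0% → $0.00
Dresser $409.91: home furniture, $75.00 or more → 6.75% → $27.67
Desk lamp $79.25: home furniture, $75.00 or more → 6.75% → $5.35
Wall mirror $72.31: home furniture, under $75.00 → 2.5% → $1.81
Total tax = $9.64 + $1.92 + $1.28 + $27.67 + $5.35 + $1.81 = $47.67

$47.67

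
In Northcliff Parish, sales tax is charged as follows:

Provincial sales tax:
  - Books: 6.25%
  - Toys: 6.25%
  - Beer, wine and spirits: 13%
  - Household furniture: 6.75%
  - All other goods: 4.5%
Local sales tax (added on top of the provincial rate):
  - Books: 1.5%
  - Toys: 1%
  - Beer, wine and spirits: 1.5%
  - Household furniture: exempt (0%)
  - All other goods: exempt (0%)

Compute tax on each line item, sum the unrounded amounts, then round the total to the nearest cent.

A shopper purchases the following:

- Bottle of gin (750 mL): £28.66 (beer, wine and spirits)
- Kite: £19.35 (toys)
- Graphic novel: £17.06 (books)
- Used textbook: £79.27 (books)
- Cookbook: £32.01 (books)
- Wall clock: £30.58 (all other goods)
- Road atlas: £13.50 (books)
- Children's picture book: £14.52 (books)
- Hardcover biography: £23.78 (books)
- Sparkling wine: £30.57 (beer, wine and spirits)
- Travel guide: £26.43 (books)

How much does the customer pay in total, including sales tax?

£343.11

Bottle of gin (750 mL) £28.66: beer, wine and spirits → 13% + 1.5% local = 14.5% → £4.1557
Kite £19.35: toys → 6.25% + 1% local = 7.25% → £1.402875
Graphic novel £17.06: books → 6.25% + 1.5% local = 7.75% → £1.32215
Used textbook £79.27: books → 6.25% + 1.5% local = 7.75% → £6.143425
Cookbook £32.01: books → 6.25% + 1.5% local = 7.75% → £2.480775
Wall clock £30.58: all other goods → 4.5% + 0% local = 4.5% → £1.3761
Road atlas £13.50: books → 6.25% + 1.5% local = 7.75% → £1.04625
Children's picture book £14.52: books → 6.25% + 1.5% local = 7.75% → £1.1253
Hardcover biography £23.78: books → 6.25% + 1.5% local = 7.75% → £1.84295
Sparkling wine £30.57: beer, wine and spirits → 13% + 1.5% local = 14.5% → £4.43265
Travel guide £26.43: books → 6.25% + 1.5% local = 7.75% → £2.048325
Subtotal = £315.73; unrounded tax = £27.3765 → £27.38; total due = £343.11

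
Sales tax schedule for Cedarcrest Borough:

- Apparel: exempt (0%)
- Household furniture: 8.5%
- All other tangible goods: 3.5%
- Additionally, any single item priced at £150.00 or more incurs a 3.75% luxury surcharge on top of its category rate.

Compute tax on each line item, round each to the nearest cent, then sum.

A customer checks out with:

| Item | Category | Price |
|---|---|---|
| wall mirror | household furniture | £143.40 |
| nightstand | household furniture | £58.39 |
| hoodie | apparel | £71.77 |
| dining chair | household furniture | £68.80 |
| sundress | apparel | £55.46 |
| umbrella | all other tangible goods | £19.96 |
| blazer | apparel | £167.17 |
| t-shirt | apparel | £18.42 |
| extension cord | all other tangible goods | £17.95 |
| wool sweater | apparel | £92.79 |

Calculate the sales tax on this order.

£30.60

Wall mirror £143.40: household furniture → 8.5% → £12.19
Nightstand £58.39: household furniture → 8.5% → £4.96
Hoodie £71.77: apparel → 0% → £0.00
Dining chair £68.80: household furniture → 8.5% → £5.85
Sundress £55.46: apparel → 0% → £0.00
Umbrella £19.96: all other tangible goods → 3.5% → £0.70
Blazer £167.17: apparel → 0% + 3.75% surcharge = 3.75% → £6.27
T-shirt £18.42: apparel → 0% → £0.00
Extension cord £17.95: all other tangible goods → 3.5% → £0.63
Wool sweater £92.79: apparel → 0% → £0.00
Total tax = £12.19 + £4.96 + £5.85 + £0.70 + £6.27 + £0.63 = £30.60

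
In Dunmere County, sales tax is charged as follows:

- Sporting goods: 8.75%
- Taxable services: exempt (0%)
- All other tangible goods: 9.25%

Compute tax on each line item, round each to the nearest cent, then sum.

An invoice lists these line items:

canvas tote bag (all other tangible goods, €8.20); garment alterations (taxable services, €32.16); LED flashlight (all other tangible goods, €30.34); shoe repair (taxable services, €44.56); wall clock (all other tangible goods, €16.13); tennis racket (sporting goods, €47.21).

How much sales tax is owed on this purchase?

€9.19

Canvas tote bag €8.20: all other tangible goods → 9.25% → €0.76
Garment alterations €32.16: taxable services → 0% → €0.00
LED flashlight €30.34: all other tangible goods → 9.25% → €2.81
Shoe repair €44.56: taxable services → 0% → €0.00
Wall clock €16.13: all other tangible goods → 9.25% → €1.49
Tennis racket €47.21: sporting goods → 8.75% → €4.13
Total tax = €0.76 + €2.81 + €1.49 + €4.13 = €9.19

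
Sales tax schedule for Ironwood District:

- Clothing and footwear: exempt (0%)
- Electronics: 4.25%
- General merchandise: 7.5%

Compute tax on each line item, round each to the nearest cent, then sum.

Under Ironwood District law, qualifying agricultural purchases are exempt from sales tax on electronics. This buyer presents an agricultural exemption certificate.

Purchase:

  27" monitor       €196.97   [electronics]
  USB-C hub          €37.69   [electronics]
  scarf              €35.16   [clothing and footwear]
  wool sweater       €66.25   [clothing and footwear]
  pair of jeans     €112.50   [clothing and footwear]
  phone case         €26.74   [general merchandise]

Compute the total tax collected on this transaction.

27" monitor €196.97: electronics, buyer-exempt → 0% → €0.00
USB-C hub €37.69: electronics, buyer-exempt → 0% → €0.00
Scarf €35.16: clothing and footwear → 0% → €0.00
Wool sweater €66.25: clothing and footwear → 0% → €0.00
Pair of jeans €112.50: clothing and footwear → 0% → €0.00
Phone case €26.74: general merchandise → 7.5% → €2.01
Total tax = €2.01

€2.01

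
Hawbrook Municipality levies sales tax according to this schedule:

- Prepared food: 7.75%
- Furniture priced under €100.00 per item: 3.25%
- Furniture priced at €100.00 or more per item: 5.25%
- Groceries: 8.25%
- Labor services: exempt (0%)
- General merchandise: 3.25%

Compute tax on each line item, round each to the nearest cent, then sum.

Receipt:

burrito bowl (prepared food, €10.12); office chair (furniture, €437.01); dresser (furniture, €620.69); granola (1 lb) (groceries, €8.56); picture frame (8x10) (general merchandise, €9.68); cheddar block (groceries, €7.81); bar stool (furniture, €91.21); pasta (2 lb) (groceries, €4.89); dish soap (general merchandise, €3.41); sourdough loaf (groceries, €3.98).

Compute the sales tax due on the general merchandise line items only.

€0.42

Picture frame (8x10) €9.68: general merchandise → 3.25% → €0.31
Dish soap €3.41: general merchandise → 3.25% → €0.11
Tax on general merchandise = €0.31 + €0.11 = €0.42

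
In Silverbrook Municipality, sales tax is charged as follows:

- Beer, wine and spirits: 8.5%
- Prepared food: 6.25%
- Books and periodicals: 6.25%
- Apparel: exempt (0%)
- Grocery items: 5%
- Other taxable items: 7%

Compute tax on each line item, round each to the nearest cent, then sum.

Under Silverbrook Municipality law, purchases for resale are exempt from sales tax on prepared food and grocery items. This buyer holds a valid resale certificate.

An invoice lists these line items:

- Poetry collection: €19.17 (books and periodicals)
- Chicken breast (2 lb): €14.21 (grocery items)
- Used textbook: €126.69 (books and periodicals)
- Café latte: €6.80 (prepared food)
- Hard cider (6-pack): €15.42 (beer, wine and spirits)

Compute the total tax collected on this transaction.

Poetry collection €19.17: books and periodicals → 6.25% → €1.20
Chicken breast (2 lb) €14.21: grocery items, buyer-exempt → 0% → €0.00
Used textbook €126.69: books and periodicals → 6.25% → €7.92
Café latte €6.80: prepared food, buyer-exempt → 0% → €0.00
Hard cider (6-pack) €15.42: beer, wine and spirits → 8.5% → €1.31
Total tax = €1.20 + €7.92 + €1.31 = €10.43

€10.43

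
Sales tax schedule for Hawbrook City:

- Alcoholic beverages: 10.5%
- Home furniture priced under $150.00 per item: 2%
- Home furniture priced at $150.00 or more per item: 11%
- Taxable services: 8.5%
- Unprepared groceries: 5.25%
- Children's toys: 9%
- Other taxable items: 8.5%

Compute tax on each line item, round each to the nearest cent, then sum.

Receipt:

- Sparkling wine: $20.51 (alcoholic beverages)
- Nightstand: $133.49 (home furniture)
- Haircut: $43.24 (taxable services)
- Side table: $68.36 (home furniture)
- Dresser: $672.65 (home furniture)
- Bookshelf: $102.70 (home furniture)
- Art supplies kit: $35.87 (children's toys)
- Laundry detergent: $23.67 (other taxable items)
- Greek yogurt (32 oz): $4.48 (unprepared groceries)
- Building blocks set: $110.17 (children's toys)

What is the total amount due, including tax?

$1316.45

Sparkling wine $20.51: alcoholic beverages → 10.5% → $2.15
Nightstand $133.49: home furniture, under $150.00 → 2% → $2.67
Haircut $43.24: taxable services → 8.5% → $3.68
Side table $68.36: home furniture, under $150.00 → 2% → $1.37
Dresser $672.65: home furniture, $150.00 or more → 11% → $73.99
Bookshelf $102.70: home furniture, under $150.00 → 2% → $2.05
Art supplies kit $35.87: children's toys → 9% → $3.23
Laundry detergent $23.67: other taxable items → 8.5% → $2.01
Greek yogurt (32 oz) $4.48: unprepared groceries → 5.25% → $0.24
Building blocks set $110.17: children's toys → 9% → $9.92
Subtotal = $1215.14; tax = $101.31; total due = $1316.45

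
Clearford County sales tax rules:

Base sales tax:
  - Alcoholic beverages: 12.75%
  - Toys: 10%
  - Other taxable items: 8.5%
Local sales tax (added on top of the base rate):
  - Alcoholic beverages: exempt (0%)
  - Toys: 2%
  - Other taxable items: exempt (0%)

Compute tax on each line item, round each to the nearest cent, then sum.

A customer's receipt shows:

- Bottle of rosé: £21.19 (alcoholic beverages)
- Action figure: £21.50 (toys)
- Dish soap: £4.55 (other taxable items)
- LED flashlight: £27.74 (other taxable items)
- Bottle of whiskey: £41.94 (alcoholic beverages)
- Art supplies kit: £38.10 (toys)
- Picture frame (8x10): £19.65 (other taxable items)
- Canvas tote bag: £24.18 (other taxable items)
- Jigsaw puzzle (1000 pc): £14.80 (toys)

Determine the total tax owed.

Bottle of rosé £21.19: alcoholic beverages → 12.75% + 0% local = 12.75% → £2.70
Action figure £21.50: toys → 10% + 2% local = 12% → £2.58
Dish soap £4.55: other taxable items → 8.5% + 0% local = 8.5% → £0.39
LED flashlight £27.74: other taxable items → 8.5% + 0% local = 8.5% → £2.36
Bottle of whiskey £41.94: alcoholic beverages → 12.75% + 0% local = 12.75% → £5.35
Art supplies kit £38.10: toys → 10% + 2% local = 12% → £4.57
Picture frame (8x10) £19.65: other taxable items → 8.5% + 0% local = 8.5% → £1.67
Canvas tote bag £24.18: other taxable items → 8.5% + 0% local = 8.5% → £2.06
Jigsaw puzzle (1000 pc) £14.80: toys → 10% + 2% local = 12% → £1.78
Total tax = £2.70 + £2.58 + £0.39 + £2.36 + £5.35 + £4.57 + £1.67 + £2.06 + £1.78 = £23.46

£23.46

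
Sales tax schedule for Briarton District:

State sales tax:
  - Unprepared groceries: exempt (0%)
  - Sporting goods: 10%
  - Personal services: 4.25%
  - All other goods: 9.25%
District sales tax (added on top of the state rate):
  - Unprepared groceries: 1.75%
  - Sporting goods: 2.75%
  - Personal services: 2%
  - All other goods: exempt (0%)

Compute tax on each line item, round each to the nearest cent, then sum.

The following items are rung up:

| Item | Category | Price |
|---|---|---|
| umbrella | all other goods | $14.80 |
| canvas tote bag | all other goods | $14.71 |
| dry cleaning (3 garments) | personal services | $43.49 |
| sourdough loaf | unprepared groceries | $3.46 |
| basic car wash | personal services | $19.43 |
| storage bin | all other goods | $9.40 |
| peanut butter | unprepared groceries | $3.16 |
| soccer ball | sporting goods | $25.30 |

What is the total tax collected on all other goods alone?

$3.60

Umbrella $14.80: all other goods → 9.25% + 0% district = 9.25% → $1.37
Canvas tote bag $14.71: all other goods → 9.25% + 0% district = 9.25% → $1.36
Storage bin $9.40: all other goods → 9.25% + 0% district = 9.25% → $0.87
Tax on all other goods = $1.37 + $1.36 + $0.87 = $3.60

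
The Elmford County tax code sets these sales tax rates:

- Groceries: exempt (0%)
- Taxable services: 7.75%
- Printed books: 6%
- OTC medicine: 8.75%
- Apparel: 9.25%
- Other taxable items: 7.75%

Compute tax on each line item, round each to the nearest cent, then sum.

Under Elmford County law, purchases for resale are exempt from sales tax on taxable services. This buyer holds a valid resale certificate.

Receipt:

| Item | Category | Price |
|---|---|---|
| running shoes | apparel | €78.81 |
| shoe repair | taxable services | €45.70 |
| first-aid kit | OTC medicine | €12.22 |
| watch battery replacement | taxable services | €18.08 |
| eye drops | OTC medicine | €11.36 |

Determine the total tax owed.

€9.35

Running shoes €78.81: apparel → 9.25% → €7.29
Shoe repair €45.70: taxable services, buyer-exempt → 0% → €0.00
First-aid kit €12.22: OTC medicine → 8.75% → €1.07
Watch battery replacement €18.08: taxable services, buyer-exempt → 0% → €0.00
Eye drops €11.36: OTC medicine → 8.75% → €0.99
Total tax = €7.29 + €1.07 + €0.99 = €9.35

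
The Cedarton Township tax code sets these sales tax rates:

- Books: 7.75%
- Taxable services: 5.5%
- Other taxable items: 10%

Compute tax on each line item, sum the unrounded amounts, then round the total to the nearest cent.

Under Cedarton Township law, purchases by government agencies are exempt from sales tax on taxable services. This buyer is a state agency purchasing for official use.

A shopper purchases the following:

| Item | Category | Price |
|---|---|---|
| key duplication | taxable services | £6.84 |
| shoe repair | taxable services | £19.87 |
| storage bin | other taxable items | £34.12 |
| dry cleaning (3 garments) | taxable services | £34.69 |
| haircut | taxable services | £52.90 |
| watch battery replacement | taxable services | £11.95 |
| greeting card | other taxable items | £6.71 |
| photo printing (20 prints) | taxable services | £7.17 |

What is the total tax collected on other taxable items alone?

Storage bin £34.12: other taxable items → 10% → £3.412
Greeting card £6.71: other taxable items → 10% → £0.671
Tax on other taxable items: unrounded sum = £4.083 → £4.08

£4.08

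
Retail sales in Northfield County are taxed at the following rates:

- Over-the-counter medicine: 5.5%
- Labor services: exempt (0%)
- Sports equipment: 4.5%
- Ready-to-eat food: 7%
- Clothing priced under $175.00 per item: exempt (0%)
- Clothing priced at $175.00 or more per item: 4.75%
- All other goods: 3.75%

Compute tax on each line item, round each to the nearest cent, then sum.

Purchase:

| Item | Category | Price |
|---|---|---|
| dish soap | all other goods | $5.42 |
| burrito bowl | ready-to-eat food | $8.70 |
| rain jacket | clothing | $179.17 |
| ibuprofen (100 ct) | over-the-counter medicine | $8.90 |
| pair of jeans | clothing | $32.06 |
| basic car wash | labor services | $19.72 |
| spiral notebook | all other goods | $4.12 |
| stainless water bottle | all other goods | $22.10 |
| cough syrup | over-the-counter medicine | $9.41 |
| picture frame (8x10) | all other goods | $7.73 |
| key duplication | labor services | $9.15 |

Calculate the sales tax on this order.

$11.60

Dish soap $5.42: all other goods → 3.75% → $0.20
Burrito bowl $8.70: ready-to-eat food → 7% → $0.61
Rain jacket $179.17: clothing, $175.00 or more → 4.75% → $8.51
Ibuprofen (100 ct) $8.90: over-the-counter medicine → 5.5% → $0.49
Pair of jeans $32.06: clothing, under $175.00 → 0% → $0.00
Basic car wash $19.72: labor services → 0% → $0.00
Spiral notebook $4.12: all other goods → 3.75% → $0.15
Stainless water bottle $22.10: all other goods → 3.75% → $0.83
Cough syrup $9.41: over-the-counter medicine → 5.5% → $0.52
Picture frame (8x10) $7.73: all other goods → 3.75% → $0.29
Key duplication $9.15: labor services → 0% → $0.00
Total tax = $0.20 + $0.61 + $8.51 + $0.49 + $0.15 + $0.83 + $0.52 + $0.29 = $11.60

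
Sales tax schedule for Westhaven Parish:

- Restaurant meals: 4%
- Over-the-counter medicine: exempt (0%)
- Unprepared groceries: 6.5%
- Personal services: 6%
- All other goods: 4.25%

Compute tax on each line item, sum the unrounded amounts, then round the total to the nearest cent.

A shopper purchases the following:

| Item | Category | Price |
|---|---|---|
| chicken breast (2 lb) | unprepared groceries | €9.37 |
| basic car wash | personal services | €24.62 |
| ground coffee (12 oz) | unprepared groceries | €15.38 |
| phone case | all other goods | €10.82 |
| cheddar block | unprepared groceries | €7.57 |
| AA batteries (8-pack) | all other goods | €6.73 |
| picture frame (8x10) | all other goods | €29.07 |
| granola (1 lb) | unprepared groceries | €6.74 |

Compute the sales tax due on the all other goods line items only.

€1.98

Phone case €10.82: all other goods → 4.25% → €0.45985
AA batteries (8-pack) €6.73: all other goods → 4.25% → €0.286025
Picture frame (8x10) €29.07: all other goods → 4.25% → €1.235475
Tax on all other goods: unrounded sum = €1.98135 → €1.98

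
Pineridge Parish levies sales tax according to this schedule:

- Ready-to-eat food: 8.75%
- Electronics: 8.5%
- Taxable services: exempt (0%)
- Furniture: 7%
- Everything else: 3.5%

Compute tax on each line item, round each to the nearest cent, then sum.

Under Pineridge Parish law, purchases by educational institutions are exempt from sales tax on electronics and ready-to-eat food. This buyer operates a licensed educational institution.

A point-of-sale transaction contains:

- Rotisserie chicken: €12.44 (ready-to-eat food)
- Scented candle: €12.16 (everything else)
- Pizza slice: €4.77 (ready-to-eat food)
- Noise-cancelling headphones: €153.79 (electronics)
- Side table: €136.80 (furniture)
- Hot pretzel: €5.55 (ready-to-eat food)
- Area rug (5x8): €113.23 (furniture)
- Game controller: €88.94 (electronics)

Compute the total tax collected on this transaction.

€17.94

Rotisserie chicken €12.44: ready-to-eat food, buyer-exempt → 0% → €0.00
Scented candle €12.16: everything else → 3.5% → €0.43
Pizza slice €4.77: ready-to-eat food, buyer-exempt → 0% → €0.00
Noise-cancelling headphones €153.79: electronics, buyer-exempt → 0% → €0.00
Side table €136.80: furniture → 7% → €9.58
Hot pretzel €5.55: ready-to-eat food, buyer-exempt → 0% → €0.00
Area rug (5x8) €113.23: furniture → 7% → €7.93
Game controller €88.94: electronics, buyer-exempt → 0% → €0.00
Total tax = €0.43 + €9.58 + €7.93 = €17.94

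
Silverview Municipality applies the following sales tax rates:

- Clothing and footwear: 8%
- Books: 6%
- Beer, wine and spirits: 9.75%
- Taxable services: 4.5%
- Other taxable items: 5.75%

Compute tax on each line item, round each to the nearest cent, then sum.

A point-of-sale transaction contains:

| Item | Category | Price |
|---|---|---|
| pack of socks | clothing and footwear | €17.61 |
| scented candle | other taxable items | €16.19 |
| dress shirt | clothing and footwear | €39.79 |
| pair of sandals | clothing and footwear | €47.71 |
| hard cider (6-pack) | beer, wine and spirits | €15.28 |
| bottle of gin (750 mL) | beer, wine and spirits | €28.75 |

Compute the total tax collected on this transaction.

€13.63

Pack of socks €17.61: clothing and footwear → 8% → €1.41
Scented candle €16.19: other taxable items → 5.75% → €0.93
Dress shirt €39.79: clothing and footwear → 8% → €3.18
Pair of sandals €47.71: clothing and footwear → 8% → €3.82
Hard cider (6-pack) €15.28: beer, wine and spirits → 9.75% → €1.49
Bottle of gin (750 mL) €28.75: beer, wine and spirits → 9.75% → €2.80
Total tax = €1.41 + €0.93 + €3.18 + €3.82 + €1.49 + €2.80 = €13.63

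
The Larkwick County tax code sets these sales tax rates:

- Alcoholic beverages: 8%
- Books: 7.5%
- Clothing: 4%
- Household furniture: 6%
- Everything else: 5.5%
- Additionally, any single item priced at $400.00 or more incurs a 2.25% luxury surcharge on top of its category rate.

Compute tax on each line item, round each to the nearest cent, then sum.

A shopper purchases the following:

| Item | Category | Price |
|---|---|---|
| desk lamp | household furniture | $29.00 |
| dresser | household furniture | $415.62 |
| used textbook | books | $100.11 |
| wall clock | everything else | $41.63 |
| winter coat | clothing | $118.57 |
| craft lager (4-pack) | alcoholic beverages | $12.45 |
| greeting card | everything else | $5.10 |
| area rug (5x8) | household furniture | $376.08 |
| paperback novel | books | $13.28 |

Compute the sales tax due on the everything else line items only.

Wall clock $41.63: everything else → 5.5% → $2.29
Greeting card $5.10: everything else → 5.5% → $0.28
Tax on everything else = $2.29 + $0.28 = $2.57

$2.57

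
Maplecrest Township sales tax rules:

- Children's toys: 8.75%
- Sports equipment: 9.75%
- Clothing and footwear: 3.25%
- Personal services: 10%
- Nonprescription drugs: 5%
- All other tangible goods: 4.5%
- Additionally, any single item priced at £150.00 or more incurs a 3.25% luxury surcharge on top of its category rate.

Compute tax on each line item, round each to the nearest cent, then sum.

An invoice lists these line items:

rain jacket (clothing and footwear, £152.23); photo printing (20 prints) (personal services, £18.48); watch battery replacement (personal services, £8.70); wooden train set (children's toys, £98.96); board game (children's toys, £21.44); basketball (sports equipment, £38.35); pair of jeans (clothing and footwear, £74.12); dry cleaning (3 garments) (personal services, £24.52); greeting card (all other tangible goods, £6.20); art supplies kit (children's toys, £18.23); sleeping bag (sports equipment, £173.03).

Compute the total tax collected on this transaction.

£56.12

Rain jacket £152.23: clothing and footwear → 3.25% + 3.25% surcharge = 6.5% → £9.89
Photo printing (20 prints) £18.48: personal services → 10% → £1.85
Watch battery replacement £8.70: personal services → 10% → £0.87
Wooden train set £98.96: children's toys → 8.75% → £8.66
Board game £21.44: children's toys → 8.75% → £1.88
Basketball £38.35: sports equipment → 9.75% → £3.74
Pair of jeans £74.12: clothing and footwear → 3.25% → £2.41
Dry cleaning (3 garments) £24.52: personal services → 10% → £2.45
Greeting card £6.20: all other tangible goods → 4.5% → £0.28
Art supplies kit £18.23: children's toys → 8.75% → £1.60
Sleeping bag £173.03: sports equipment → 9.75% + 3.25% surcharge = 13% → £22.49
Total tax = £9.89 + £1.85 + £0.87 + £8.66 + £1.88 + £3.74 + £2.41 + £2.45 + £0.28 + £1.60 + £22.49 = £56.12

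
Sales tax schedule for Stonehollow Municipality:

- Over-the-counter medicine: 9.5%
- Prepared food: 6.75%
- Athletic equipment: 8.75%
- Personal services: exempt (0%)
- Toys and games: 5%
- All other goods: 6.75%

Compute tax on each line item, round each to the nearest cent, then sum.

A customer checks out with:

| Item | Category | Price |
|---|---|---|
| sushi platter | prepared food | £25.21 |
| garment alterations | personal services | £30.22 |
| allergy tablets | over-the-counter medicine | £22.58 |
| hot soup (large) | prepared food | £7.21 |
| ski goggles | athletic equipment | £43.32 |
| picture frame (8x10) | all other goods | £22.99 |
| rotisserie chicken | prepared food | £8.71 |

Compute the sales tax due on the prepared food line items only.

£2.78

Sushi platter £25.21: prepared food → 6.75% → £1.70
Hot soup (large) £7.21: prepared food → 6.75% → £0.49
Rotisserie chicken £8.71: prepared food → 6.75% → £0.59
Tax on prepared food = £1.70 + £0.49 + £0.59 = £2.78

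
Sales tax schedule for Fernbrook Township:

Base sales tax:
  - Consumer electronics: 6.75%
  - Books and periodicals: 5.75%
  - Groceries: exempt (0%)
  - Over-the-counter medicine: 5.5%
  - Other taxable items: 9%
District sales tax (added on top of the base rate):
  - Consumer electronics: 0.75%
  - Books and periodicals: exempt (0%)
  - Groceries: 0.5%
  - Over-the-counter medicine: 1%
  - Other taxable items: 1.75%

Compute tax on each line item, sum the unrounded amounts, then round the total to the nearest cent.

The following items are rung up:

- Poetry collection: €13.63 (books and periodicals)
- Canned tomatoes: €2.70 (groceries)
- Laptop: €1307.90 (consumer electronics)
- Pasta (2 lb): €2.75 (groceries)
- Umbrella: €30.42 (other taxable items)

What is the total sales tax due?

Poetry collection €13.63: books and periodicals → 5.75% + 0% district = 5.75% → €0.783725
Canned tomatoes €2.70: groceries → 0% + 0.5% district = 0.5% → €0.0135
Laptop €1307.90: consumer electronics → 6.75% + 0.75% district = 7.5% → €98.0925
Pasta (2 lb) €2.75: groceries → 0% + 0.5% district = 0.5% → €0.01375
Umbrella €30.42: other taxable items → 9% + 1.75% district = 10.75% → €3.27015
Unrounded tax sum = €102.173625 → €102.17

€102.17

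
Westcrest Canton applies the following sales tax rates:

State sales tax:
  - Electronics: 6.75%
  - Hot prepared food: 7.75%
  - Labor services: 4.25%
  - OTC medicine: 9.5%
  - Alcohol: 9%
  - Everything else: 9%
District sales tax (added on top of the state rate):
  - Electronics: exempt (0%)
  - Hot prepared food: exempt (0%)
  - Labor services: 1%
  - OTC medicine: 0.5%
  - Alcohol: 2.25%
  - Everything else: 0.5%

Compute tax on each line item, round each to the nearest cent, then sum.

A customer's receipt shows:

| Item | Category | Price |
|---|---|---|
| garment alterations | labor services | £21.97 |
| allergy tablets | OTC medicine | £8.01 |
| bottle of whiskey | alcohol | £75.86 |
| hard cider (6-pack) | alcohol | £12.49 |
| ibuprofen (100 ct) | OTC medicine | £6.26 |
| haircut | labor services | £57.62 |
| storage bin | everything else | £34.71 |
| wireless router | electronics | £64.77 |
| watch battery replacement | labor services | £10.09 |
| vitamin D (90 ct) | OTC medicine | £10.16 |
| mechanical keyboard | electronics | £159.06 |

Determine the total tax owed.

£35.51

Garment alterations £21.97: labor services → 4.25% + 1% district = 5.25% → £1.15
Allergy tablets £8.01: OTC medicine → 9.5% + 0.5% district = 10% → £0.80
Bottle of whiskey £75.86: alcohol → 9% + 2.25% district = 11.25% → £8.53
Hard cider (6-pack) £12.49: alcohol → 9% + 2.25% district = 11.25% → £1.41
Ibuprofen (100 ct) £6.26: OTC medicine → 9.5% + 0.5% district = 10% → £0.63
Haircut £57.62: labor services → 4.25% + 1% district = 5.25% → £3.03
Storage bin £34.71: everything else → 9% + 0.5% district = 9.5% → £3.30
Wireless router £64.77: electronics → 6.75% + 0% district = 6.75% → £4.37
Watch battery replacement £10.09: labor services → 4.25% + 1% district = 5.25% → £0.53
Vitamin D (90 ct) £10.16: OTC medicine → 9.5% + 0.5% district = 10% → £1.02
Mechanical keyboard £159.06: electronics → 6.75% + 0% district = 6.75% → £10.74
Total tax = £1.15 + £0.80 + £8.53 + £1.41 + £0.63 + £3.03 + £3.30 + £4.37 + £0.53 + £1.02 + £10.74 = £35.51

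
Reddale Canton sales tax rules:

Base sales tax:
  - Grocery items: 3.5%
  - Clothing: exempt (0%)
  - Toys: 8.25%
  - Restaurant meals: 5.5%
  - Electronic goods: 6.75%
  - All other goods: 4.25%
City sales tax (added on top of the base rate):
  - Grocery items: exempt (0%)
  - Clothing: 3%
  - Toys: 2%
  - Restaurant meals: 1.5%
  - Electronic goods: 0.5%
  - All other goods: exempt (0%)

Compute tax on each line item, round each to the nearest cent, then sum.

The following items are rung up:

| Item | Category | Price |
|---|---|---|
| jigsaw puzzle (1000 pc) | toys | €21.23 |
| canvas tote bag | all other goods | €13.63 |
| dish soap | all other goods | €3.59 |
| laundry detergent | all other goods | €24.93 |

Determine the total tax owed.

€3.97

Jigsaw puzzle (1000 pc) €21.23: toys → 8.25% + 2% city = 10.25% → €2.18
Canvas tote bag €13.63: all other goods → 4.25% + 0% city = 4.25% → €0.58
Dish soap €3.59: all other goods → 4.25% + 0% city = 4.25% → €0.15
Laundry detergent €24.93: all other goods → 4.25% + 0% city = 4.25% → €1.06
Total tax = €2.18 + €0.58 + €0.15 + €1.06 = €3.97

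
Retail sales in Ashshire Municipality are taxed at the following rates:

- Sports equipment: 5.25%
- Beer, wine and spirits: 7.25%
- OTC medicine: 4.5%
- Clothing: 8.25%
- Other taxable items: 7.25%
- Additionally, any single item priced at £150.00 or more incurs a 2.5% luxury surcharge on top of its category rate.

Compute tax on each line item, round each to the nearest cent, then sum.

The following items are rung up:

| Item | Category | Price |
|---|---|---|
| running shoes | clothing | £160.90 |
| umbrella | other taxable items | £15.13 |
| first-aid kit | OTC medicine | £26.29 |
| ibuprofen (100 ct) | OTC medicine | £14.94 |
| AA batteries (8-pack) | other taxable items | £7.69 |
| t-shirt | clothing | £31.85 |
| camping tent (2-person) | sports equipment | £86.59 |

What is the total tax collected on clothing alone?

Running shoes £160.90: clothing → 8.25% + 2.5% surcharge = 10.75% → £17.30
T-shirt £31.85: clothing → 8.25% → £2.63
Tax on clothing = £17.30 + £2.63 = £19.93

£19.93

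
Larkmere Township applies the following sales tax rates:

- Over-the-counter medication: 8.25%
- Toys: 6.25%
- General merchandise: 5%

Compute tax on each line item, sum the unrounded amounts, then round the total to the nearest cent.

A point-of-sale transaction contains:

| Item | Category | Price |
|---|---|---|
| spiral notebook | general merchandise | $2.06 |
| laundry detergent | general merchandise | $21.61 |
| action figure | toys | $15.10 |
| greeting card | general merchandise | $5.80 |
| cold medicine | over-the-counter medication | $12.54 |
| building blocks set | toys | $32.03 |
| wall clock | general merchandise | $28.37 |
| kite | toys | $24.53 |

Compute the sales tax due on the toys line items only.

Action figure $15.10: toys → 6.25% → $0.94375
Building blocks set $32.03: toys → 6.25% → $2.001875
Kite $24.53: toys → 6.25% → $1.533125
Tax on toys: unrounded sum = $4.47875 → $4.48

$4.48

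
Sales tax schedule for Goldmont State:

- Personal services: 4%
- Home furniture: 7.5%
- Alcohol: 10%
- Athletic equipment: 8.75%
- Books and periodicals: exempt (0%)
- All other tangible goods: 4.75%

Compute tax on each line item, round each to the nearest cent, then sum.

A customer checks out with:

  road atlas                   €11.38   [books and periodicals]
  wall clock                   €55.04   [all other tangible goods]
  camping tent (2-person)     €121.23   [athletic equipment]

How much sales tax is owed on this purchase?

Road atlas €11.38: books and periodicals → 0% → €0.00
Wall clock €55.04: all other tangible goods → 4.75% → €2.61
Camping tent (2-person) €121.23: athletic equipment → 8.75% → €10.61
Total tax = €2.61 + €10.61 = €13.22

€13.22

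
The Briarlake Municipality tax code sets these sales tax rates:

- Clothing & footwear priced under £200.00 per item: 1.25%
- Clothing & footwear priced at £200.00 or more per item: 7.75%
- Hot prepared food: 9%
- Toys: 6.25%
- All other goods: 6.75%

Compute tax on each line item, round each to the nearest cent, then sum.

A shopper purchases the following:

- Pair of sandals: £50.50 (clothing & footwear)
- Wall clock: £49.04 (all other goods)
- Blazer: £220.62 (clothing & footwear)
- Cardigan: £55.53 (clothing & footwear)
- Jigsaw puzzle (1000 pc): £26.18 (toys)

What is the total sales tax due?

Pair of sandals £50.50: clothing & footwear, under £200.00 → 1.25% → £0.63
Wall clock £49.04: all other goods → 6.75% → £3.31
Blazer £220.62: clothing & footwear, £200.00 or more → 7.75% → £17.10
Cardigan £55.53: clothing & footwear, under £200.00 → 1.25% → £0.69
Jigsaw puzzle (1000 pc) £26.18: toys → 6.25% → £1.64
Total tax = £0.63 + £3.31 + £17.10 + £0.69 + £1.64 = £23.37

£23.37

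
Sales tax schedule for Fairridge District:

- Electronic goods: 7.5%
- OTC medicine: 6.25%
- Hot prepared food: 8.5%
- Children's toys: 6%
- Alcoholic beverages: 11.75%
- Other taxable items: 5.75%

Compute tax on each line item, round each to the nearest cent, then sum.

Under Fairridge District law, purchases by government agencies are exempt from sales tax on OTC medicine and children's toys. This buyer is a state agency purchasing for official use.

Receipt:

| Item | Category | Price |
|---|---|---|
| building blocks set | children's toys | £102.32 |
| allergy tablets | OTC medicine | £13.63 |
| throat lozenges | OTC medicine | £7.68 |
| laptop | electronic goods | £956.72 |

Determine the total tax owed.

£71.75

Building blocks set £102.32: children's toys, buyer-exempt → 0% → £0.00
Allergy tablets £13.63: OTC medicine, buyer-exempt → 0% → £0.00
Throat lozenges £7.68: OTC medicine, buyer-exempt → 0% → £0.00
Laptop £956.72: electronic goods → 7.5% → £71.75
Total tax = £71.75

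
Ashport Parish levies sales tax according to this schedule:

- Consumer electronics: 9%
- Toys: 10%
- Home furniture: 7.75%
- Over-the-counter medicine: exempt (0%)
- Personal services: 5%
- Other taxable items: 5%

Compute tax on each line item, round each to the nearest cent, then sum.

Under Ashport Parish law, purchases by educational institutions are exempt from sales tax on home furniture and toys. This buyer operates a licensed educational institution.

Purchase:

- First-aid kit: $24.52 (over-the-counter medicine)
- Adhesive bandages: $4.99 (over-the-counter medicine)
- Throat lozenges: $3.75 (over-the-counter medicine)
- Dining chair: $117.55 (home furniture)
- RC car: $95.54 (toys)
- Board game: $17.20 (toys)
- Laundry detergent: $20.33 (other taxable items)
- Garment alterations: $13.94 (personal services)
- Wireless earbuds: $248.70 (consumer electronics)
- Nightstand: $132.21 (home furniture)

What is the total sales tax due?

$24.10

First-aid kit $24.52: over-the-counter medicine → 0% → $0.00
Adhesive bandages $4.99: over-the-counter medicine → 0% → $0.00
Throat lozenges $3.75: over-the-counter medicine → 0% → $0.00
Dining chair $117.55: home furniture, buyer-exempt → 0% → $0.00
RC car $95.54: toys, buyer-exempt → 0% → $0.00
Board game $17.20: toys, buyer-exempt → 0% → $0.00
Laundry detergent $20.33: other taxable items → 5% → $1.02
Garment alterations $13.94: personal services → 5% → $0.70
Wireless earbuds $248.70: consumer electronics → 9% → $22.38
Nightstand $132.21: home furniture, buyer-exempt → 0% → $0.00
Total tax = $1.02 + $0.70 + $22.38 = $24.10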